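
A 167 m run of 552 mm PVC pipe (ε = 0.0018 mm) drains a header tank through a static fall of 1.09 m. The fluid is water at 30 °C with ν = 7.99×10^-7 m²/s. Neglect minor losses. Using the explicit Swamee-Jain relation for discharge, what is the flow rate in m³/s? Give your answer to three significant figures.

Swamee-Jain (Type II): Q = -0.965·√(gD⁵h_f/L)·ln[ε/(3.7D) + √(3.17ν²L/(gD³h_f))]
√(gD⁵h_f/L) = √(9.81·0.552⁵·1.09/167) = 0.05728
ε/(3.7D) = 8.81×10^-7; √(3.17ν²L/(gD³h_f)) = 1.37×10^-5
Q = -0.965·0.05728·ln(1.459×10^-5) = 0.6155 m³/s
Check: V = 2.57 m/s, Re = 1.78×10^6, f = 0.01068, h_f = 1.09 m ≈ 1.09 m ✓

Q ≈ 0.616 m³/s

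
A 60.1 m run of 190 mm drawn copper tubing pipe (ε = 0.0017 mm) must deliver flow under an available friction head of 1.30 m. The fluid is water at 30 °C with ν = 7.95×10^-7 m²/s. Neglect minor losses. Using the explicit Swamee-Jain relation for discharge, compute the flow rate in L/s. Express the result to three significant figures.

Q ≈ 70.9 L/s

Swamee-Jain (Type II): Q = -0.965·√(gD⁵h_f/L)·ln[ε/(3.7D) + √(3.17ν²L/(gD³h_f))]
√(gD⁵h_f/L) = √(9.81·0.190⁵·1.30/60.1) = 0.007249
ε/(3.7D) = 2.42×10^-6; √(3.17ν²L/(gD³h_f)) = 3.71×10^-5
Q = -0.965·0.007249·ln(3.952×10^-5) = 0.07092 m³/s
Check: V = 2.50 m/s, Re = 5.98×10^5, f = 0.01284, h_f = 1.30 m ≈ 1.30 m ✓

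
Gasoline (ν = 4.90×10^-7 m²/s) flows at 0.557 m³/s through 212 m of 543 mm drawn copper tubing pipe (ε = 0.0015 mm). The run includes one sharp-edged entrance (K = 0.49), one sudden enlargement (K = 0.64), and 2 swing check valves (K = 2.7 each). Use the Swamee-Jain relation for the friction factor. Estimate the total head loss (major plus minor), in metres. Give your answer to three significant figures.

V = 4Q/(πD²) = 2.405 m/s; V²/2g = 0.2949 m
Re = 2.67×10^6, ε/D = 2.76×10^-6 → f = 0.01003 (Swamee-Jain)
Major: h_f = f(L/D)·V²/2g = 0.01003·390.4·0.2949 = 1.155 m
Minor: ΣK = 6.53; h_m = ΣK·V²/2g = 1.926 m
Total H_L = 1.155 + 1.926 = 3.081 m

H_L ≈ 3.08 m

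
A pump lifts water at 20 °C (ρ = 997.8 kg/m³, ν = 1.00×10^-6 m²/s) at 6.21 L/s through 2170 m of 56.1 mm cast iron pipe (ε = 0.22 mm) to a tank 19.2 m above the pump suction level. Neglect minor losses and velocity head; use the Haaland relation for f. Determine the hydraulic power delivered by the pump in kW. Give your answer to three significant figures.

P_hyd ≈ 23.1 kW

V = 4Q/(πD²) = 2.512 m/s; Re = 1.41×10^5; ε/D = 0.00392; f = 0.02902
h_f = f(L/D)V²/2g = 361.1 m
Total head H = z + h_f = 19.2 + 361.1 = 380.3 m
P_hyd = ρgQH = 997.8·9.81·0.00621·380.3 = 23.12 kW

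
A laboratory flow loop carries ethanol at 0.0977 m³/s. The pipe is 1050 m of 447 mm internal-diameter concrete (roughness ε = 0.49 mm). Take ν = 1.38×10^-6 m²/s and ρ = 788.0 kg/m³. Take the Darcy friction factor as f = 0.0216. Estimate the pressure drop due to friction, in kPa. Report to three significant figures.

V = 4Q/(πD²) = 4·0.0977/(π·0.447²) = 0.6226 m/s
h_f = f(L/D)V²/(2g) = 0.02160·(1050/0.447)·0.6226²/(2·9.81) = 1.002 m
Δp = ρg·h_f = 788.0·9.81·1.002 = 7.748 kPa

Δp ≈ 7.75 kPa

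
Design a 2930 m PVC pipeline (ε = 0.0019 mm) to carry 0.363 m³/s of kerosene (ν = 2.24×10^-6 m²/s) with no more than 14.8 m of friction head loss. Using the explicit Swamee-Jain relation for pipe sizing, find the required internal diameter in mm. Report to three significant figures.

D ≈ 501 mm

Swamee-Jain (Type III): D = 0.66·[ε^1.25·(LQ²/(gh_f))^4.75 + ν·Q^9.4·(L/(gh_f))^5.2]^0.04
LQ²/(gh_f) = 2.659; L/(gh_f) = 20.18
Term 1 = ε^1.25·(…)^4.75 = 7.35×10^-6; Term 2 = ν·Q^9.4·(…)^5.2 = 9.98×10^-4
D = 0.66·(7.35×10^-6 + 9.98×10^-4)^0.04 = 0.5008 m = 501 mm
Check: V = 1.84 m/s, Re = 4.12×10^5, f = 0.01361, h_f = 13.8 m ≈ 14.8 m ✓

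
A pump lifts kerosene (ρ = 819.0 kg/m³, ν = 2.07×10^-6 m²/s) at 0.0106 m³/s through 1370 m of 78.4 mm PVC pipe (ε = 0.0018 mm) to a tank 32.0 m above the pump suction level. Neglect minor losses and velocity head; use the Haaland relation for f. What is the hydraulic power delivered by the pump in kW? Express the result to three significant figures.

V = 4Q/(πD²) = 2.196 m/s; Re = 8.32×10^4; ε/D = 2.30×10^-5; f = 0.01861
h_f = f(L/D)V²/2g = 79.91 m
Total head H = z + h_f = 32.0 + 79.91 = 111.9 m
P_hyd = ρgQH = 819.0·9.81·0.0106·111.9 = 9.531 kW

P_hyd ≈ 9.53 kW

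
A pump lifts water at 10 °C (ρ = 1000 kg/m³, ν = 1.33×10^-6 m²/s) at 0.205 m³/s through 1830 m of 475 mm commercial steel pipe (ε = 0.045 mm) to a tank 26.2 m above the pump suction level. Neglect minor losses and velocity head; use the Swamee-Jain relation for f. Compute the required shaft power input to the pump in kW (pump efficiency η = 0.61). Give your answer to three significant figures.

P_shaft ≈ 99.1 kW

V = 4Q/(πD²) = 1.157 m/s; Re = 4.13×10^5; ε/D = 9.47×10^-5; f = 0.01474
h_f = f(L/D)V²/2g = 3.874 m
Total head H = z + h_f = 26.2 + 3.874 = 30.07 m
P_hyd = ρgQH = 1000·9.81·0.205·30.07 = 60.48 kW
P_shaft = P_hyd/η = 60.48/0.61 = 99.15 kW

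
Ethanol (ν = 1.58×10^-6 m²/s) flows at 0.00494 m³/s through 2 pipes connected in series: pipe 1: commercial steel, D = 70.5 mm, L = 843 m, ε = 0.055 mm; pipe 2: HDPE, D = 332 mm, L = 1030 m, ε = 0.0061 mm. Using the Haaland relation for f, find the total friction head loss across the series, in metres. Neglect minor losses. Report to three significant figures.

Pipe 1: V = 1.265 m/s, Re = 5.65×10^4, ε/D = 7.80×10^-4, f = 0.02270, h_1 = f(L/D)V²/2g = 22.15 m
Pipe 2: V = 0.05706 m/s, Re = 1.20×10^4, ε/D = 1.84×10^-5, f = 0.02942, h_2 = f(L/D)V²/2g = 0.01515 m
Series → Q common, losses add: H = Σh = 22.17 m

H ≈ 22.2 m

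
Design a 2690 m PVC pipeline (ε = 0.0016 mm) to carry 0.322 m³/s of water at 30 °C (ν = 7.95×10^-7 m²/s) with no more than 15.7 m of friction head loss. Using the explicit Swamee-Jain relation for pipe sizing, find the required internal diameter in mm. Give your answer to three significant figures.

D ≈ 446 mm

Swamee-Jain (Type III): D = 0.66·[ε^1.25·(LQ²/(gh_f))^4.75 + ν·Q^9.4·(L/(gh_f))^5.2]^0.04
LQ²/(gh_f) = 1.811; L/(gh_f) = 17.47
Term 1 = ε^1.25·(…)^4.75 = 9.55×10^-7; Term 2 = ν·Q^9.4·(…)^5.2 = 5.41×10^-5
D = 0.66·(9.55×10^-7 + 5.41×10^-5)^0.04 = 0.4459 m = 446 mm
Check: V = 2.06 m/s, Re = 1.16×10^6, f = 0.01143, h_f = 14.9 m ≈ 15.7 m ✓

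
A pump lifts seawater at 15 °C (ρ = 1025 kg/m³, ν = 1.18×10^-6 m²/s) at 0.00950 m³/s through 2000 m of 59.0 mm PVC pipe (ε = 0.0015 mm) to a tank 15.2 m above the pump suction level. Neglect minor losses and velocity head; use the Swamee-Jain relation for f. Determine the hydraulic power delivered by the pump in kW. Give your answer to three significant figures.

P_hyd ≈ 33.7 kW

V = 4Q/(πD²) = 3.475 m/s; Re = 1.74×10^5; ε/D = 2.54×10^-5; f = 0.01618
h_f = f(L/D)V²/2g = 337.5 m
Total head H = z + h_f = 15.2 + 337.5 = 352.7 m
P_hyd = ρgQH = 1025·9.81·0.00950·352.7 = 33.70 kW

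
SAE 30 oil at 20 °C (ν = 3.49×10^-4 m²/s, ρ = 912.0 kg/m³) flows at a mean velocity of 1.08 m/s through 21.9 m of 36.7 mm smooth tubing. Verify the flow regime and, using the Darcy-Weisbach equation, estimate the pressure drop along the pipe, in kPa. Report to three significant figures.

Δp ≈ 179 kPa

Re = VD/ν = 1.08·0.03670/3.49×10^-4 = 114 → laminar (Re < 2300)
f = 64/Re = 0.5635
h_f = f(L/D)V²/(2g) = 0.5635·(21.9/0.03670)·1.08²/(2·9.81) = 19.99 m
Δp = ρg·h_f = 912.0·9.81·19.99 = 178.9 kPa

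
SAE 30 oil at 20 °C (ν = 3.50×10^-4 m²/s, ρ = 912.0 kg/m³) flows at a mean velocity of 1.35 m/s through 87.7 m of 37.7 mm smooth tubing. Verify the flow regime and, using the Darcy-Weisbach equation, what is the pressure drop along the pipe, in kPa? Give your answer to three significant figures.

Re = VD/ν = 1.35·0.03770/3.50×10^-4 = 145 → laminar (Re < 2300)
f = 64/Re = 0.4401
h_f = f(L/D)V²/(2g) = 0.4401·(87.7/0.03770)·1.35²/(2·9.81) = 95.10 m
Δp = ρg·h_f = 912.0·9.81·95.10 = 850.9 kPa

Δp ≈ 851 kPa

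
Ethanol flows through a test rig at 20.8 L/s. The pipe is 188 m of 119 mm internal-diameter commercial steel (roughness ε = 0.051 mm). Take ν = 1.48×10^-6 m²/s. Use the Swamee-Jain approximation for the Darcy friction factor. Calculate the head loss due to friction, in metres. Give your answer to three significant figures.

V = 4Q/(πD²) = 4·0.0208/(π·0.119²) = 1.870 m/s
Re = VD/ν = 1.870·0.119/1.48×10^-6 = 1.50×10^5 → turbulent
ε/D = 0.051/119 = 4.29×10^-4
Swamee-Jain: f = 0.01911
h_f = f(L/D)V²/(2g) = 0.01911·(188/0.119)·1.870²/(2·9.81) = 5.382 m

h_f ≈ 5.38 m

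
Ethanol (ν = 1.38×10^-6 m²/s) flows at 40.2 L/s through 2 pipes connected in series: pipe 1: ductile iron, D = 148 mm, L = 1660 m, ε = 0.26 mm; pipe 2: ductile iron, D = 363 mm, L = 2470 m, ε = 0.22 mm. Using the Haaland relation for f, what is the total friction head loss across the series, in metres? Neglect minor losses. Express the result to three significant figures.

Pipe 1: V = 2.337 m/s, Re = 2.51×10^5, ε/D = 0.00176, f = 0.02337, h_1 = f(L/D)V²/2g = 72.95 m
Pipe 2: V = 0.3884 m/s, Re = 1.02×10^5, ε/D = 6.06×10^-4, f = 0.02045, h_2 = f(L/D)V²/2g = 1.070 m
Series → Q common, losses add: H = Σh = 74.02 m

H ≈ 74.0 m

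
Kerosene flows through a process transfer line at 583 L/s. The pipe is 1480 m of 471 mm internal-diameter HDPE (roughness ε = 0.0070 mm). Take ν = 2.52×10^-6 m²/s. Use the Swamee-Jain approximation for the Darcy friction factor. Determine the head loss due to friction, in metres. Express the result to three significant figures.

V = 4Q/(πD²) = 4·0.583/(π·0.471²) = 3.346 m/s
Re = VD/ν = 3.346·0.471/2.52×10^-6 = 6.25×10^5 → turbulent
ε/D = 0.0070/471 = 1.49×10^-5
Swamee-Jain: f = 0.01285
h_f = f(L/D)V²/(2g) = 0.01285·(1480/0.471)·3.346²/(2·9.81) = 23.05 m

h_f ≈ 23.0 m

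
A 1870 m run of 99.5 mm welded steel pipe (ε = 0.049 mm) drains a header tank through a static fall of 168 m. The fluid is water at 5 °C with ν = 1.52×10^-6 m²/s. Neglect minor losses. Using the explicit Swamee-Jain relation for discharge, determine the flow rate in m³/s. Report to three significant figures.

Q ≈ 0.0238 m³/s

Swamee-Jain (Type II): Q = -0.965·√(gD⁵h_f/L)·ln[ε/(3.7D) + √(3.17ν²L/(gD³h_f))]
√(gD⁵h_f/L) = √(9.81·0.0995⁵·168/1870) = 0.002932
ε/(3.7D) = 1.33×10^-4; √(3.17ν²L/(gD³h_f)) = 9.18×10^-5
Q = -0.965·0.002932·ln(2.249×10^-4) = 0.02376 m³/s
Check: V = 3.06 m/s, Re = 2.00×10^5, f = 0.01889, h_f = 169 m ≈ 168 m ✓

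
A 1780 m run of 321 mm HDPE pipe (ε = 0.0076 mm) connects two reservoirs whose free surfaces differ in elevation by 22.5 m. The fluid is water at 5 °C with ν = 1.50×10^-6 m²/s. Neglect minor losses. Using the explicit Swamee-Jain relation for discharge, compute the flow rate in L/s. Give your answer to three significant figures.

Swamee-Jain (Type II): Q = -0.965·√(gD⁵h_f/L)·ln[ε/(3.7D) + √(3.17ν²L/(gD³h_f))]
√(gD⁵h_f/L) = √(9.81·0.321⁵·22.5/1780) = 0.02056
ε/(3.7D) = 6.40×10^-6; √(3.17ν²L/(gD³h_f)) = 4.17×10^-5
Q = -0.965·0.02056·ln(4.810×10^-5) = 0.1972 m³/s
Check: V = 2.44 m/s, Re = 5.22×10^5, f = 0.01337, h_f = 22.4 m ≈ 22.5 m ✓

Q ≈ 197 L/s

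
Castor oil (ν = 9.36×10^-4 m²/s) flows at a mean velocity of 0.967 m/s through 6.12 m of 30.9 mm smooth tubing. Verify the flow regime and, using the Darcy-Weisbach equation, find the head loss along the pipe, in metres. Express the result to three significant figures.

h_f ≈ 18.9 m

Re = VD/ν = 0.967·0.03090/9.36×10^-4 = 31.9 → laminar (Re < 2300)
f = 64/Re = 2.005
h_f = f(L/D)V²/(2g) = 2.005·(6.12/0.03090)·0.967²/(2·9.81) = 18.92 m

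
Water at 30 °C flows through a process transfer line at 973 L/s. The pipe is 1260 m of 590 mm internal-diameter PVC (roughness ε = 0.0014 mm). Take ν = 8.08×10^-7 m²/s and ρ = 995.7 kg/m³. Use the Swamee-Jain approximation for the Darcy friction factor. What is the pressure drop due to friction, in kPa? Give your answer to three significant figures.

V = 4Q/(πD²) = 4·0.973/(π·0.590²) = 3.559 m/s
Re = VD/ν = 3.559·0.590/8.08×10^-7 = 2.60×10^6 → turbulent
ε/D = 0.0014/590 = 2.37×10^-6
Swamee-Jain: f = 0.01005
h_f = f(L/D)V²/(2g) = 0.01005·(1260/0.590)·3.559²/(2·9.81) = 13.86 m
Δp = ρg·h_f = 995.7·9.81·13.86 = 135.4 kPa

Δp ≈ 135 kPa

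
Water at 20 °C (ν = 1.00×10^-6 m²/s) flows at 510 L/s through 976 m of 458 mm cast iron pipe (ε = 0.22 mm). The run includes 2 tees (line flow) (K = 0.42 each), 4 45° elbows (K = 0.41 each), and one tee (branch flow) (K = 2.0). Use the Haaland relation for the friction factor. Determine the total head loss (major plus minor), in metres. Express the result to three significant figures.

H_L ≈ 19.8 m

V = 4Q/(πD²) = 3.096 m/s; V²/2g = 0.4884 m
Re = 1.42×10^6, ε/D = 4.80×10^-4 → f = 0.01691 (Haaland)
Major: h_f = f(L/D)·V²/2g = 0.01691·2131·0.4884 = 17.60 m
Minor: ΣK = 4.48; h_m = ΣK·V²/2g = 2.188 m
Total H_L = 17.60 + 2.188 = 19.79 m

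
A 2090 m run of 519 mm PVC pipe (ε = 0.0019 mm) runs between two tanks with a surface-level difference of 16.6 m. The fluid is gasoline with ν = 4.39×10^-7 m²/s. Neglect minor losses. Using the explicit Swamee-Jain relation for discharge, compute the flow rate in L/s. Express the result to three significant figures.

Q ≈ 610 L/s

Swamee-Jain (Type II): Q = -0.965·√(gD⁵h_f/L)·ln[ε/(3.7D) + √(3.17ν²L/(gD³h_f))]
√(gD⁵h_f/L) = √(9.81·0.519⁵·16.6/2090) = 0.05417
ε/(3.7D) = 9.89×10^-7; √(3.17ν²L/(gD³h_f)) = 7.49×10^-6
Q = -0.965·0.05417·ln(8.478×10^-6) = 0.6104 m³/s
Check: V = 2.89 m/s, Re = 3.41×10^6, f = 0.009736, h_f = 16.6 m ≈ 16.6 m ✓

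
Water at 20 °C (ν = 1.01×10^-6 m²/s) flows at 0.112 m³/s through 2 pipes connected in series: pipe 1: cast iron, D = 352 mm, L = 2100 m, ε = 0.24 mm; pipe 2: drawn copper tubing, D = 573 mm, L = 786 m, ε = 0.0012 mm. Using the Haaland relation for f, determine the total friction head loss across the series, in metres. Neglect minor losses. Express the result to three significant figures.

Pipe 1: V = 1.151 m/s, Re = 4.01×10^5, ε/D = 6.82×10^-4, f = 0.01880, h_1 = f(L/D)V²/2g = 7.572 m
Pipe 2: V = 0.4343 m/s, Re = 2.46×10^5, ε/D = 2.09×10^-6, f = 0.01490, h_2 = f(L/D)V²/2g = 0.1965 m
Series → Q common, losses add: H = Σh = 7.769 m

H ≈ 7.77 m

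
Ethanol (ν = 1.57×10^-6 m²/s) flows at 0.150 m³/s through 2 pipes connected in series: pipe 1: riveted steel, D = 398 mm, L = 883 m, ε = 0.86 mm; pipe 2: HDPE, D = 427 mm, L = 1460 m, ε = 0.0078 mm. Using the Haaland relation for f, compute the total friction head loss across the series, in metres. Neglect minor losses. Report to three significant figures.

Pipe 1: V = 1.206 m/s, Re = 3.06×10^5, ε/D = 0.00216, f = 0.02445, h_1 = f(L/D)V²/2g = 4.019 m
Pipe 2: V = 1.047 m/s, Re = 2.85×10^5, ε/D = 1.83×10^-5, f = 0.01463, h_2 = f(L/D)V²/2g = 2.797 m
Series → Q common, losses add: H = Σh = 6.817 m

H ≈ 6.82 m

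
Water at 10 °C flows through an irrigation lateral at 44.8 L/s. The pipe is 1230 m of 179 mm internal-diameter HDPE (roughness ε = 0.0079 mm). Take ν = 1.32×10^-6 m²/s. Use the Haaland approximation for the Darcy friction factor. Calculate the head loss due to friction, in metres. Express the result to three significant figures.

h_f ≈ 17.0 m

V = 4Q/(πD²) = 4·0.0448/(π·0.179²) = 1.780 m/s
Re = VD/ν = 1.780·0.179/1.32×10^-6 = 2.41×10^5 → turbulent
ε/D = 0.0079/179 = 4.41×10^-5
Haaland: f = 0.01528
h_f = f(L/D)V²/(2g) = 0.01528·(1230/0.179)·1.780²/(2·9.81) = 16.96 m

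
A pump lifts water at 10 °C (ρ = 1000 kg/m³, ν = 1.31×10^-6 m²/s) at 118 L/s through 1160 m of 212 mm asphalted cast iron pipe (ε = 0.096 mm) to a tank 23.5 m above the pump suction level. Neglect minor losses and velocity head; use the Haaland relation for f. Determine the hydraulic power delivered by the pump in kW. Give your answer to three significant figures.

P_hyd ≈ 89.3 kW

V = 4Q/(πD²) = 3.343 m/s; Re = 5.41×10^5; ε/D = 4.53×10^-4; f = 0.01721
h_f = f(L/D)V²/2g = 53.63 m
Total head H = z + h_f = 23.5 + 53.63 = 77.13 m
P_hyd = ρgQH = 1000·9.81·0.118·77.13 = 89.28 kW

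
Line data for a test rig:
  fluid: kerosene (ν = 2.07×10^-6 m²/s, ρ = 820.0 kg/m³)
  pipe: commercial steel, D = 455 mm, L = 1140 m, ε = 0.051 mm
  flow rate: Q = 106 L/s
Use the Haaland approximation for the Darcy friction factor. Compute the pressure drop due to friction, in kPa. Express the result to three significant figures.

V = 4Q/(πD²) = 4·0.106/(π·0.455²) = 0.6519 m/s
Re = VD/ν = 0.6519·0.455/2.07×10^-6 = 1.43×10^5 → turbulent
ε/D = 0.051/455 = 1.12×10^-4
Haaland: f = 0.01718
h_f = f(L/D)V²/(2g) = 0.01718·(1140/0.455)·0.6519²/(2·9.81) = 0.9326 m
Δp = ρg·h_f = 820.0·9.81·0.9326 = 7.502 kPa

Δp ≈ 7.50 kPa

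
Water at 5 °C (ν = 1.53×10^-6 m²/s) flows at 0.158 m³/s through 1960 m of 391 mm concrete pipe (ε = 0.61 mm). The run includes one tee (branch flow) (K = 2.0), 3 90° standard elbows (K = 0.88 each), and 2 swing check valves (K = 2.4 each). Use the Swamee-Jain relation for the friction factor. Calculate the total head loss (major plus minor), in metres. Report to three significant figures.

H_L ≈ 10.9 m

V = 4Q/(πD²) = 1.316 m/s; V²/2g = 0.08825 m
Re = 3.36×10^5, ε/D = 0.00156 → f = 0.02273 (Swamee-Jain)
Major: h_f = f(L/D)·V²/2g = 0.02273·5013·0.08825 = 10.06 m
Minor: ΣK = 9.44; h_m = ΣK·V²/2g = 0.8331 m
Total H_L = 10.06 + 0.8331 = 10.89 m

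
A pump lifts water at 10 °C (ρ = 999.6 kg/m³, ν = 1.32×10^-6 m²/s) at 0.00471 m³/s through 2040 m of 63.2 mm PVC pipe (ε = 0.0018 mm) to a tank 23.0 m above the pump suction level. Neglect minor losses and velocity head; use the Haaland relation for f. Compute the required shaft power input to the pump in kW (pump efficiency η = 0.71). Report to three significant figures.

V = 4Q/(πD²) = 1.501 m/s; Re = 7.19×10^4; ε/D = 2.85×10^-5; f = 0.01921
h_f = f(L/D)V²/2g = 71.24 m
Total head H = z + h_f = 23.0 + 71.24 = 94.24 m
P_hyd = ρgQH = 999.6·9.81·0.00471·94.24 = 4.353 kW
P_shaft = P_hyd/η = 4.353/0.71 = 6.131 kW

P_shaft ≈ 6.13 kW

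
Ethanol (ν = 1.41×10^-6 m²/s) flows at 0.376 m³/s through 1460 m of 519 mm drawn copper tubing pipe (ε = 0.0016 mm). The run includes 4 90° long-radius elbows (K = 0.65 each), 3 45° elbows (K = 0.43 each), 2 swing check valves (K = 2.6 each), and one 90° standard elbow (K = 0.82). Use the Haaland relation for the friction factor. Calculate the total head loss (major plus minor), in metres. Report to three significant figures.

H_L ≈ 7.26 m

V = 4Q/(πD²) = 1.777 m/s; V²/2g = 0.1610 m
Re = 6.54×10^5, ε/D = 3.08×10^-6 → f = 0.01250 (Haaland)
Major: h_f = f(L/D)·V²/2g = 0.01250·2813·0.1610 = 5.660 m
Minor: ΣK = 9.91; h_m = ΣK·V²/2g = 1.596 m
Total H_L = 5.660 + 1.596 = 7.256 m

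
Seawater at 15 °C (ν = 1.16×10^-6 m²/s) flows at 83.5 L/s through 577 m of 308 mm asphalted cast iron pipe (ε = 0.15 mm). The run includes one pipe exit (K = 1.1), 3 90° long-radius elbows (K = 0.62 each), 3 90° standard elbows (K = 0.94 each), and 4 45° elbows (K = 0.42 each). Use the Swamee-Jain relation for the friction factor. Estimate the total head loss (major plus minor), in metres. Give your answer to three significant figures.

V = 4Q/(πD²) = 1.121 m/s; V²/2g = 0.06402 m
Re = 2.98×10^5, ε/D = 4.87×10^-4 → f = 0.01826 (Swamee-Jain)
Major: h_f = f(L/D)·V²/2g = 0.01826·1873·0.06402 = 2.190 m
Minor: ΣK = 7.46; h_m = ΣK·V²/2g = 0.4776 m
Total H_L = 2.190 + 0.4776 = 2.668 m

H_L ≈ 2.67 m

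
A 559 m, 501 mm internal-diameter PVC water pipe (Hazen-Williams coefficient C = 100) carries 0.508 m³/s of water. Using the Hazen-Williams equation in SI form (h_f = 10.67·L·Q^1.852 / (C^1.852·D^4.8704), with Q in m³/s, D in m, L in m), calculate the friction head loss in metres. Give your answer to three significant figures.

h_f = 10.67·559·0.508^1.852 / (100^1.852·0.501^4.8704) = 9.744 m

h_f ≈ 9.74 m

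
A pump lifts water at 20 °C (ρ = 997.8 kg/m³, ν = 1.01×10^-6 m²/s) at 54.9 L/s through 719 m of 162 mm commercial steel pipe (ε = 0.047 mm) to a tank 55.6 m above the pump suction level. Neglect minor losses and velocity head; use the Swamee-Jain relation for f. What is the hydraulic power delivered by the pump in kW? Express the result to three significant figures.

V = 4Q/(πD²) = 2.663 m/s; Re = 4.27×10^5; ε/D = 2.90×10^-4; f = 0.01648
h_f = f(L/D)V²/2g = 26.45 m
Total head H = z + h_f = 55.6 + 26.45 = 82.05 m
P_hyd = ρgQH = 997.8·9.81·0.0549·82.05 = 44.09 kW

P_hyd ≈ 44.1 kW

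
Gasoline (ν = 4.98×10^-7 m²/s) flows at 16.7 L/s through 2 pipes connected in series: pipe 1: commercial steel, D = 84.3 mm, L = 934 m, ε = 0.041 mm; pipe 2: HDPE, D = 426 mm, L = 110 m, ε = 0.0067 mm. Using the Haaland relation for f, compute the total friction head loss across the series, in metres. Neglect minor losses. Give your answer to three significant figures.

Pipe 1: V = 2.992 m/s, Re = 5.06×10^5, ε/D = 4.86×10^-4, f = 0.01748, h_1 = f(L/D)V²/2g = 88.37 m
Pipe 2: V = 0.1172 m/s, Re = 1.00×10^5, ε/D = 1.57×10^-5, f = 0.01788, h_2 = f(L/D)V²/2g = 0.003230 m
Series → Q common, losses add: H = Σh = 88.37 m

H ≈ 88.4 m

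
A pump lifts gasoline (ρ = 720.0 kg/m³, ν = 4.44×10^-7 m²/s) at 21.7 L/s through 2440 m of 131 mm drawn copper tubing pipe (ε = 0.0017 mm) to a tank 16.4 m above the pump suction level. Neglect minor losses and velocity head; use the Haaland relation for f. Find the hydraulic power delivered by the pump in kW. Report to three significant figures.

P_hyd ≈ 7.54 kW

V = 4Q/(πD²) = 1.610 m/s; Re = 4.75×10^5; ε/D = 1.30×10^-5; f = 0.01333
h_f = f(L/D)V²/2g = 32.80 m
Total head H = z + h_f = 16.4 + 32.80 = 49.20 m
P_hyd = ρgQH = 720.0·9.81·0.0217·49.20 = 7.540 kW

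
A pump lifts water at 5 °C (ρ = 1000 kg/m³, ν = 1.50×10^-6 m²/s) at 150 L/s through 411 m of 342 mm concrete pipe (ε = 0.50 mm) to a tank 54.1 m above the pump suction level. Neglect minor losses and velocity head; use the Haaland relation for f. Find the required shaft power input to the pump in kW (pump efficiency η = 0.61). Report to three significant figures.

P_shaft ≈ 139 kW

V = 4Q/(πD²) = 1.633 m/s; Re = 3.72×10^5; ε/D = 0.00146; f = 0.02216
h_f = f(L/D)V²/2g = 3.619 m
Total head H = z + h_f = 54.1 + 3.619 = 57.72 m
P_hyd = ρgQH = 1000·9.81·0.150·57.72 = 84.93 kW
P_shaft = P_hyd/η = 84.93/0.61 = 139.2 kW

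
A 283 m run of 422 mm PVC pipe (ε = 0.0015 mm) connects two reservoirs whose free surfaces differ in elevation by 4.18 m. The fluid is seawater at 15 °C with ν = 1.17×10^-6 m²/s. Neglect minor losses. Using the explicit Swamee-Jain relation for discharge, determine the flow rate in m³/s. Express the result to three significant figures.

Swamee-Jain (Type II): Q = -0.965·√(gD⁵h_f/L)·ln[ε/(3.7D) + √(3.17ν²L/(gD³h_f))]
√(gD⁵h_f/L) = √(9.81·0.422⁵·4.18/283) = 0.04404
ε/(3.7D) = 9.61×10^-7; √(3.17ν²L/(gD³h_f)) = 2.00×10^-5
Q = -0.965·0.04404·ln(2.092×10^-5) = 0.4579 m³/s
Check: V = 3.27 m/s, Re = 1.18×10^6, f = 0.01139, h_f = 4.17 m ≈ 4.18 m ✓

Q ≈ 0.458 m³/s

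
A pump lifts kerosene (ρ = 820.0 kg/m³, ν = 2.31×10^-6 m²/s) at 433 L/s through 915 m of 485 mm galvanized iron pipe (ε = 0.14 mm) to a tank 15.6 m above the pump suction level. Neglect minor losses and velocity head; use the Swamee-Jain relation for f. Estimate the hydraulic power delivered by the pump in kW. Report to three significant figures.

V = 4Q/(πD²) = 2.344 m/s; Re = 4.92×10^5; ε/D = 2.89×10^-4; f = 0.01630
h_f = f(L/D)V²/2g = 8.610 m
Total head H = z + h_f = 15.6 + 8.610 = 24.21 m
P_hyd = ρgQH = 820.0·9.81·0.433·24.21 = 84.33 kW

P_hyd ≈ 84.3 kW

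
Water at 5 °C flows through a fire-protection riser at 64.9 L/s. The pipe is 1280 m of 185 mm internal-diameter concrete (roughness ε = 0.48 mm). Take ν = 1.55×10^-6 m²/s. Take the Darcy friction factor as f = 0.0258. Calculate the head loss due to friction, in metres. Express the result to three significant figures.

h_f ≈ 53.0 m

V = 4Q/(πD²) = 4·0.0649/(π·0.185²) = 2.414 m/s
h_f = f(L/D)V²/(2g) = 0.02580·(1280/0.185)·2.414²/(2·9.81) = 53.04 m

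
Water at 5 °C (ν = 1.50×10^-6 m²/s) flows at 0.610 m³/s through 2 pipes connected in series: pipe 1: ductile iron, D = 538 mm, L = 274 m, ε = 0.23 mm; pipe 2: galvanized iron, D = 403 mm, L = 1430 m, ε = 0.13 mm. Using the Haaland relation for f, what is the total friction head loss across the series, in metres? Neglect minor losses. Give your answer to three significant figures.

Pipe 1: V = 2.683 m/s, Re = 9.62×10^5, ε/D = 4.28×10^-4, f = 0.01667, h_1 = f(L/D)V²/2g = 3.116 m
Pipe 2: V = 4.782 m/s, Re = 1.28×10^6, ε/D = 3.23×10^-4, f = 0.01568, h_2 = f(L/D)V²/2g = 64.84 m
Series → Q common, losses add: H = Σh = 67.96 m

H ≈ 68.0 m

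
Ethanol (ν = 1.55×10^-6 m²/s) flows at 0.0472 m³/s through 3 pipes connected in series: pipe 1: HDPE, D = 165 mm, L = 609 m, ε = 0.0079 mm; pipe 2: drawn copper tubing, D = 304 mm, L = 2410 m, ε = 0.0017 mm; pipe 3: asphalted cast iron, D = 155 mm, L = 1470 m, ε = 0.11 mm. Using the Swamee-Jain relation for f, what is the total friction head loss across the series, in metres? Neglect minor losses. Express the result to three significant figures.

H ≈ 76.6 m

Pipe 1: V = 2.207 m/s, Re = 2.35×10^5, ε/D = 4.79×10^-5, f = 0.01552, h_1 = f(L/D)V²/2g = 14.23 m
Pipe 2: V = 0.6503 m/s, Re = 1.28×10^5, ε/D = 5.59×10^-6, f = 0.01703, h_2 = f(L/D)V²/2g = 2.909 m
Pipe 3: V = 2.501 m/s, Re = 2.50×10^5, ε/D = 7.10×10^-4, f = 0.01965, h_3 = f(L/D)V²/2g = 59.45 m
Series → Q common, losses add: H = Σh = 76.59 m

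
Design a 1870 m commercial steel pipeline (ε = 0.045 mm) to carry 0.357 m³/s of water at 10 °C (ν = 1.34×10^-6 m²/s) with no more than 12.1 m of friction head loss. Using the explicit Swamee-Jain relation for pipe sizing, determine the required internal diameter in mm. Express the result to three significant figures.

D ≈ 473 mm

Swamee-Jain (Type III): D = 0.66·[ε^1.25·(LQ²/(gh_f))^4.75 + ν·Q^9.4·(L/(gh_f))^5.2]^0.04
LQ²/(gh_f) = 2.008; L/(gh_f) = 15.75
Term 1 = ε^1.25·(…)^4.75 = 1.01×10^-4; Term 2 = ν·Q^9.4·(…)^5.2 = 1.41×10^-4
D = 0.66·(1.01×10^-4 + 1.41×10^-4)^0.04 = 0.4730 m = 473 mm
Check: V = 2.03 m/s, Re = 7.17×10^5, f = 0.01386, h_f = 11.5 m ≈ 12.1 m ✓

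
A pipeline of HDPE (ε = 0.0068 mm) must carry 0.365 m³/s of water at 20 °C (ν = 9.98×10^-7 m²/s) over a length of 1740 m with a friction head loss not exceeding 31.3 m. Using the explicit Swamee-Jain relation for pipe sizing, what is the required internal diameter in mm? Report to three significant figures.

D ≈ 375 mm

Swamee-Jain (Type III): D = 0.66·[ε^1.25·(LQ²/(gh_f))^4.75 + ν·Q^9.4·(L/(gh_f))^5.2]^0.04
LQ²/(gh_f) = 0.7550; L/(gh_f) = 5.667
Term 1 = ε^1.25·(…)^4.75 = 9.14×10^-8; Term 2 = ν·Q^9.4·(…)^5.2 = 6.34×10^-7
D = 0.66·(9.14×10^-8 + 6.34×10^-7)^0.04 = 0.3749 m = 375 mm
Check: V = 3.31 m/s, Re = 1.24×10^6, f = 0.01169, h_f = 30.2 m ≈ 31.3 m ✓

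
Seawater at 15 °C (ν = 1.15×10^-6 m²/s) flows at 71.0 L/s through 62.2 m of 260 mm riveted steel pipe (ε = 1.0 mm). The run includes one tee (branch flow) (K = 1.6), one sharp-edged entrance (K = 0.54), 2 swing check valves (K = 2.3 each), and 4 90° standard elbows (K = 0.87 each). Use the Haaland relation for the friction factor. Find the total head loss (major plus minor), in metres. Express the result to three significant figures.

V = 4Q/(πD²) = 1.337 m/s; V²/2g = 0.09115 m
Re = 3.02×10^5, ε/D = 0.00385 → f = 0.02849 (Haaland)
Major: h_f = f(L/D)·V²/2g = 0.02849·239.2·0.09115 = 0.6212 m
Minor: ΣK = 10.2; h_m = ΣK·V²/2g = 0.9315 m
Total H_L = 0.6212 + 0.9315 = 1.553 m

H_L ≈ 1.55 m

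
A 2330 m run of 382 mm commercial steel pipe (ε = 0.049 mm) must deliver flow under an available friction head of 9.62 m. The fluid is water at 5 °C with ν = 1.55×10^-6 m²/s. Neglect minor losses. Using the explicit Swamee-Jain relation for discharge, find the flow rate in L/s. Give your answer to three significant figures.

Swamee-Jain (Type II): Q = -0.965·√(gD⁵h_f/L)·ln[ε/(3.7D) + √(3.17ν²L/(gD³h_f))]
√(gD⁵h_f/L) = √(9.81·0.382⁵·9.62/2330) = 0.01815
ε/(3.7D) = 3.47×10^-5; √(3.17ν²L/(gD³h_f)) = 5.81×10^-5
Q = -0.965·0.01815·ln(9.275×10^-5) = 0.1626 m³/s
Check: V = 1.42 m/s, Re = 3.50×10^5, f = 0.01540, h_f = 9.64 m ≈ 9.62 m ✓

Q ≈ 163 L/s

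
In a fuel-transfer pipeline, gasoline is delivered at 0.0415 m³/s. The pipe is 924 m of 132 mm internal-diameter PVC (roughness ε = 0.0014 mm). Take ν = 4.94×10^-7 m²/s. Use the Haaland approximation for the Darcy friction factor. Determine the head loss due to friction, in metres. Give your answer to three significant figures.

V = 4Q/(πD²) = 4·0.0415/(π·0.132²) = 3.033 m/s
Re = VD/ν = 3.033·0.132/4.94×10^-7 = 8.10×10^5 → turbulent
ε/D = 0.0014/132 = 1.06×10^-5
Haaland: f = 0.01217
h_f = f(L/D)V²/(2g) = 0.01217·(924/0.132)·3.033²/(2·9.81) = 39.94 m

h_f ≈ 39.9 m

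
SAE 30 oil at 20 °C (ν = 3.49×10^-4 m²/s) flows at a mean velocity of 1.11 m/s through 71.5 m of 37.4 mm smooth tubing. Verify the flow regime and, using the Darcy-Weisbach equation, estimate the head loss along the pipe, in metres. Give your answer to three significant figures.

Re = VD/ν = 1.11·0.03740/3.49×10^-4 = 119 → laminar (Re < 2300)
f = 64/Re = 0.5380
h_f = f(L/D)V²/(2g) = 0.5380·(71.5/0.03740)·1.11²/(2·9.81) = 64.59 m

h_f ≈ 64.6 m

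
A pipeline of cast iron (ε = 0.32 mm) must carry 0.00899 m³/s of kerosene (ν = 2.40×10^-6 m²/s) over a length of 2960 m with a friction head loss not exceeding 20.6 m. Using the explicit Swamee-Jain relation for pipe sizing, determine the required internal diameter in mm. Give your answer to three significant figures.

D ≈ 124 mm

Swamee-Jain (Type III): D = 0.66·[ε^1.25·(LQ²/(gh_f))^4.75 + ν·Q^9.4·(L/(gh_f))^5.2]^0.04
LQ²/(gh_f) = 0.001184; L/(gh_f) = 14.65
Term 1 = ε^1.25·(…)^4.75 = 5.36×10^-19; Term 2 = ν·Q^9.4·(…)^5.2 = 1.61×10^-19
D = 0.66·(5.36×10^-19 + 1.61×10^-19)^0.04 = 0.1240 m = 124 mm
Check: V = 0.745 m/s, Re = 3.85×10^4, f = 0.02876, h_f = 19.4 m ≈ 20.6 m ✓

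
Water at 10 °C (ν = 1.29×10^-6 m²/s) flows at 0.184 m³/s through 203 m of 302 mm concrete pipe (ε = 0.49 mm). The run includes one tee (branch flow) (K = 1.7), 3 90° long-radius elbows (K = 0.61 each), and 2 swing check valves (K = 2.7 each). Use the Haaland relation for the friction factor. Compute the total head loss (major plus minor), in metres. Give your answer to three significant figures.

H_L ≈ 8.10 m

V = 4Q/(πD²) = 2.569 m/s; V²/2g = 0.3363 m
Re = 6.01×10^5, ε/D = 0.00162 → f = 0.02253 (Haaland)
Major: h_f = f(L/D)·V²/2g = 0.02253·672.2·0.3363 = 5.092 m
Minor: ΣK = 8.93; h_m = ΣK·V²/2g = 3.003 m
Total H_L = 5.092 + 3.003 = 8.095 m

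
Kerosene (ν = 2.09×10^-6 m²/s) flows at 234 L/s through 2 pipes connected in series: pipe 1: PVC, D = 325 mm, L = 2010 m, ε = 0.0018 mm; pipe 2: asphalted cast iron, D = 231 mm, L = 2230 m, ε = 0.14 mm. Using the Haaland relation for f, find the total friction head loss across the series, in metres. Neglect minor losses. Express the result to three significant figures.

H ≈ 311 m

Pipe 1: V = 2.821 m/s, Re = 4.39×10^5, ε/D = 5.54×10^-6, f = 0.01343, h_1 = f(L/D)V²/2g = 33.68 m
Pipe 2: V = 5.583 m/s, Re = 6.17×10^5, ε/D = 6.06×10^-4, f = 0.01809, h_2 = f(L/D)V²/2g = 277.4 m
Series → Q common, losses add: H = Σh = 311.1 m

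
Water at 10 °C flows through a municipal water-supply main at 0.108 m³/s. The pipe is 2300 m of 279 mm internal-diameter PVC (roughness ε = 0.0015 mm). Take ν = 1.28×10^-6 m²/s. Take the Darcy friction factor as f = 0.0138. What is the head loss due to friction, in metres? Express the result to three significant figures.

V = 4Q/(πD²) = 4·0.108/(π·0.279²) = 1.767 m/s
h_f = f(L/D)V²/(2g) = 0.01380·(2300/0.279)·1.767²/(2·9.81) = 18.09 m

h_f ≈ 18.1 m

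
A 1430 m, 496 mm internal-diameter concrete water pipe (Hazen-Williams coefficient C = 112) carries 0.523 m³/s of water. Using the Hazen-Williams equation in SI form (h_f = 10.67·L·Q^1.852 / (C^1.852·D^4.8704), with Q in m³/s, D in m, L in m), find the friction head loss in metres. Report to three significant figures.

h_f ≈ 22.4 m

h_f = 10.67·1430·0.523^1.852 / (112^1.852·0.496^4.8704) = 22.39 m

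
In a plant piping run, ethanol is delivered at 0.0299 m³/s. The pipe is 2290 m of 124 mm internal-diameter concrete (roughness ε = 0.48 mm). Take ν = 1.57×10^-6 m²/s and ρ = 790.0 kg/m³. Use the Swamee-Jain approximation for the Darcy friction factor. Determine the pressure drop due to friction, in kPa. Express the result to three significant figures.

V = 4Q/(πD²) = 4·0.0299/(π·0.124²) = 2.476 m/s
Re = VD/ν = 2.476·0.124/1.57×10^-6 = 1.96×10^5 → turbulent
ε/D = 0.48/124 = 0.00387
Swamee-Jain: f = 0.02890
h_f = f(L/D)V²/(2g) = 0.02890·(2290/0.124)·2.476²/(2·9.81) = 166.8 m
Δp = ρg·h_f = 790.0·9.81·166.8 = 1293 kPa

Δp ≈ 1290 kPa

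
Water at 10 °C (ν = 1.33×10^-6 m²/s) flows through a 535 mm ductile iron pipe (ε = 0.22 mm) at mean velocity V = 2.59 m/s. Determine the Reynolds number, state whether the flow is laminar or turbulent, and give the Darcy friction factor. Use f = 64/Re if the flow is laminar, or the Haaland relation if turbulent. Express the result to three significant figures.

Re = VD/ν = 2.590·0.535/1.33×10^-6 = 1.04×10^6
Re > 4000 → turbulent; ε/D = 4.11×10^-4
Haaland: f = 0.01651

Re ≈ 1.04×10^6; turbulent; f ≈ 0.0165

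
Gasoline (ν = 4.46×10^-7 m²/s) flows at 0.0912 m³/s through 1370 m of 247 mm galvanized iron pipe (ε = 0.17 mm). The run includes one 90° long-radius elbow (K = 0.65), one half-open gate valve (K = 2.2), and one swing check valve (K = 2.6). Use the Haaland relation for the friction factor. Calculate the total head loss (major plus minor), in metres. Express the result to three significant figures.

V = 4Q/(πD²) = 1.903 m/s; V²/2g = 0.1846 m
Re = 1.05×10^6, ε/D = 6.88×10^-4 → f = 0.01833 (Haaland)
Major: h_f = f(L/D)·V²/2g = 0.01833·5547·0.1846 = 18.77 m
Minor: ΣK = 5.45; h_m = ΣK·V²/2g = 1.006 m
Total H_L = 18.77 + 1.006 = 19.78 m

H_L ≈ 19.8 m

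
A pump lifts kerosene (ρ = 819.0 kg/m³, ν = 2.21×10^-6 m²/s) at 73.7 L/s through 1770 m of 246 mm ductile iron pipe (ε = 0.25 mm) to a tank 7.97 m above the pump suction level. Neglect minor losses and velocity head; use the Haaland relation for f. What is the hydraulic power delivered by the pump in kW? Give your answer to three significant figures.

V = 4Q/(πD²) = 1.551 m/s; Re = 1.73×10^5; ε/D = 0.00102; f = 0.02115
h_f = f(L/D)V²/2g = 18.65 m
Total head H = z + h_f = 7.97 + 18.65 = 26.62 m
P_hyd = ρgQH = 819.0·9.81·0.0737·26.62 = 15.76 kW

P_hyd ≈ 15.8 kW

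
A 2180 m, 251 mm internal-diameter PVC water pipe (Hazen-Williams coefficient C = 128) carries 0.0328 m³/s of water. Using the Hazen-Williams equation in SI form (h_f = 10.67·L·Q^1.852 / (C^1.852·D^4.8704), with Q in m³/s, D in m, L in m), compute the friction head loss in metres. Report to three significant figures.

h_f = 10.67·2180·0.0328^1.852 / (128^1.852·0.251^4.8704) = 4.358 m

h_f ≈ 4.36 m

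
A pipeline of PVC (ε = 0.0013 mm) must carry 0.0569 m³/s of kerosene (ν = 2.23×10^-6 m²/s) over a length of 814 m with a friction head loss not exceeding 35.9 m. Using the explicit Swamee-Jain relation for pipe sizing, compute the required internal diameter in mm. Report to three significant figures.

D ≈ 159 mm

Swamee-Jain (Type III): D = 0.66·[ε^1.25·(LQ²/(gh_f))^4.75 + ν·Q^9.4·(L/(gh_f))^5.2]^0.04
LQ²/(gh_f) = 0.007483; L/(gh_f) = 2.311
Term 1 = ε^1.25·(…)^4.75 = 3.50×10^-18; Term 2 = ν·Q^9.4·(…)^5.2 = 3.45×10^-16
D = 0.66·(3.50×10^-18 + 3.45×10^-16)^0.04 = 0.1589 m = 159 mm
Check: V = 2.87 m/s, Re = 2.04×10^5, f = 0.01554, h_f = 33.4 m ≈ 35.9 m ✓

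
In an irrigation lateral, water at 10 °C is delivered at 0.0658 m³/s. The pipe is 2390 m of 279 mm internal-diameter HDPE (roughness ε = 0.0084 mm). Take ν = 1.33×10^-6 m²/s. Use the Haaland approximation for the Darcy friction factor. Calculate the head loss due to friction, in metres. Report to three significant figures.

V = 4Q/(πD²) = 4·0.0658/(π·0.279²) = 1.076 m/s
Re = VD/ν = 1.076·0.279/1.33×10^-6 = 2.26×10^5 → turbulent
ε/D = 0.0084/279 = 3.01×10^-5
Haaland: f = 0.01535
h_f = f(L/D)V²/(2g) = 0.01535·(2390/0.279)·1.076²/(2·9.81) = 7.763 m

h_f ≈ 7.76 m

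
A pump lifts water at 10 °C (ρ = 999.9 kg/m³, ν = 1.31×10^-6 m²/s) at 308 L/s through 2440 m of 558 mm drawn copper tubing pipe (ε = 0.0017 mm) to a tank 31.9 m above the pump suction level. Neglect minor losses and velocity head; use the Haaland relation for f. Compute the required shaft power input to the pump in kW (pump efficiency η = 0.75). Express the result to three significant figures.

P_shaft ≈ 147 kW

V = 4Q/(πD²) = 1.259 m/s; Re = 5.36×10^5; ε/D = 3.05×10^-6; f = 0.01293
h_f = f(L/D)V²/2g = 4.573 m
Total head H = z + h_f = 31.9 + 4.573 = 36.47 m
P_hyd = ρgQH = 999.9·9.81·0.308·36.47 = 110.2 kW
P_shaft = P_hyd/η = 110.2/0.75 = 146.9 kW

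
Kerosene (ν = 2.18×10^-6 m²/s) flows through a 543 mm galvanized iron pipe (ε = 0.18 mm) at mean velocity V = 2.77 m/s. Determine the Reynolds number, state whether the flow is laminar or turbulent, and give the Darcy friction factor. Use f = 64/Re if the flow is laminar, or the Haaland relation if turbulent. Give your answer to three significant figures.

Re ≈ 6.90×10^5; turbulent; f ≈ 0.0161

Re = VD/ν = 2.770·0.543/2.18×10^-6 = 6.90×10^5
Re > 4000 → turbulent; ε/D = 3.31×10^-4
Haaland: f = 0.01612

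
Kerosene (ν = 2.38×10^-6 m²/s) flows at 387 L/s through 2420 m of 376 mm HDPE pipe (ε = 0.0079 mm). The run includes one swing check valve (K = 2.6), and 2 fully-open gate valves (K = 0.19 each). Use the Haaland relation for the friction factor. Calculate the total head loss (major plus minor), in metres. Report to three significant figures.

V = 4Q/(πD²) = 3.485 m/s; V²/2g = 0.6191 m
Re = 5.51×10^5, ε/D = 2.10×10^-5 → f = 0.01311 (Haaland)
Major: h_f = f(L/D)·V²/2g = 0.01311·6436·0.6191 = 52.23 m
Minor: ΣK = 2.98; h_m = ΣK·V²/2g = 1.845 m
Total H_L = 52.23 + 1.845 = 54.07 m

H_L ≈ 54.1 m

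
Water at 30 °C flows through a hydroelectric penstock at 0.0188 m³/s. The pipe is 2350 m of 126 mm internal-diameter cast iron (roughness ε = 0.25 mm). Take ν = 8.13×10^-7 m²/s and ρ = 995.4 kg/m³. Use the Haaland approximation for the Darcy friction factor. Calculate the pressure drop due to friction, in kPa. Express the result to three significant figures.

V = 4Q/(πD²) = 4·0.0188/(π·0.126²) = 1.508 m/s
Re = VD/ν = 1.508·0.126/8.13×10^-7 = 2.34×10^5 → turbulent
ε/D = 0.25/126 = 0.00198
Haaland: f = 0.02410
h_f = f(L/D)V²/(2g) = 0.02410·(2350/0.126)·1.508²/(2·9.81) = 52.07 m
Δp = ρg·h_f = 995.4·9.81·52.07 = 508.5 kPa

Δp ≈ 508 kPa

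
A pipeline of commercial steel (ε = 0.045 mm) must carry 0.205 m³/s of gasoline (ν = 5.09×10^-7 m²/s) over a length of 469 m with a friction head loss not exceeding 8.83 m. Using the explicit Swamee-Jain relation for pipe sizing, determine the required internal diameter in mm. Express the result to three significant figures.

Swamee-Jain (Type III): D = 0.66·[ε^1.25·(LQ²/(gh_f))^4.75 + ν·Q^9.4·(L/(gh_f))^5.2]^0.04
LQ²/(gh_f) = 0.2275; L/(gh_f) = 5.414
Term 1 = ε^1.25·(…)^4.75 = 3.25×10^-9; Term 2 = ν·Q^9.4·(…)^5.2 = 1.13×10^-9
D = 0.66·(3.25×10^-9 + 1.13×10^-9)^0.04 = 0.3056 m = 306 mm
Check: V = 2.79 m/s, Re = 1.68×10^6, f = 0.01373, h_f = 8.39 m ≈ 8.83 m ✓

D ≈ 306 mm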